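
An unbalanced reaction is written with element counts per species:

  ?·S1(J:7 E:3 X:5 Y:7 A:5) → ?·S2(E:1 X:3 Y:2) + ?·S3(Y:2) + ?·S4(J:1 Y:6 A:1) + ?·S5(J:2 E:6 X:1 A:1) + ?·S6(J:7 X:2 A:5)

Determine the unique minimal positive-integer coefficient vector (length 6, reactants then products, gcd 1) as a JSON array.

J: 6·7 = 42 | 6·0+6·0+3·1+2·2+5·7 = 42
E: 6·3 = 18 | 6·1+6·0+3·0+2·6+5·0 = 18
X: 6·5 = 30 | 6·3+6·0+3·0+2·1+5·2 = 30
Y: 6·7 = 42 | 6·2+6·2+3·6+2·0+5·0 = 42
A: 6·5 = 30 | 6·0+6·0+3·1+2·1+5·5 = 30
gcd(6,6,6,3,2,5) = 1

Coefficients: [6, 6, 6, 3, 2, 5]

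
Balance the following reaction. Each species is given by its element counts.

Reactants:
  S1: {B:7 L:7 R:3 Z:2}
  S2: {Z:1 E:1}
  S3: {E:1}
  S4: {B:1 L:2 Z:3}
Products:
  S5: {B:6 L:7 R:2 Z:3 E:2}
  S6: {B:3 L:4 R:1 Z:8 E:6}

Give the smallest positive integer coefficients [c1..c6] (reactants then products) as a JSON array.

B: 1·7+3·0+5·0+2·1 = 9 | 1·6+1·3 = 9
L: 1·7+3·0+5·0+2·2 = 11 | 1·7+1·4 = 11
R: 1·3+3·0+5·0+2·0 = 3 | 1·2+1·1 = 3
Z: 1·2+3·1+5·0+2·3 = 11 | 1·3+1·8 = 11
E: 1·0+3·1+5·1+2·0 = 8 | 1·2+1·6 = 8
gcd(1,3,5,2,1,1) = 1

Coefficients: [1, 3, 5, 2, 1, 1]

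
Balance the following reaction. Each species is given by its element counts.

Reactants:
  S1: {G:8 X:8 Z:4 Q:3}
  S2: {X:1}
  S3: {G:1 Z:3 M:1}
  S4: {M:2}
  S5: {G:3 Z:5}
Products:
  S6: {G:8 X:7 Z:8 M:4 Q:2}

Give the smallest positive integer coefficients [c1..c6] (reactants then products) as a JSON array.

G: 2·8+5·0+2·1+5·0+2·3 = 24 | 3·8 = 24
X: 2·8+5·1+2·0+5·0+2·0 = 21 | 3·7 = 21
Z: 2·4+5·0+2·3+5·0+2·5 = 24 | 3·8 = 24
M: 2·0+5·0+2·1+5·2+2·0 = 12 | 3·4 = 12
Q: 2·3+5·0+2·0+5·0+2·0 = 6 | 3·2 = 6
gcd(2,5,2,5,2,3) = 1

Coefficients: [2, 5, 2, 5, 2, 3]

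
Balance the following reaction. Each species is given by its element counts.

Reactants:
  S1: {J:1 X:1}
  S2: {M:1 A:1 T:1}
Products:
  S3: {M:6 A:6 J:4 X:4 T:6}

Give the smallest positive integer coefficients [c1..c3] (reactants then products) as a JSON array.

Coefficients: [4, 6, 1]

M: 4·0+6·1 = 6 | 1·6 = 6
A: 4·0+6·1 = 6 | 1·6 = 6
J: 4·1+6·0 = 4 | 1·4 = 4
X: 4·1+6·0 = 4 | 1·4 = 4
T: 4·0+6·1 = 6 | 1·6 = 6
gcd(4,6,1) = 1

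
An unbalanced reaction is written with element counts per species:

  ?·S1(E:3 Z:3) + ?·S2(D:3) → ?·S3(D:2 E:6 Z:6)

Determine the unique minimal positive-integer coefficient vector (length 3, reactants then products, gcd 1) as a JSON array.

D: 6·0+2·3 = 6 | 3·2 = 6
E: 6·3+2·0 = 18 | 3·6 = 18
Z: 6·3+2·0 = 18 | 3·6 = 18
gcd(6,2,3) = 1

Coefficients: [6, 2, 3]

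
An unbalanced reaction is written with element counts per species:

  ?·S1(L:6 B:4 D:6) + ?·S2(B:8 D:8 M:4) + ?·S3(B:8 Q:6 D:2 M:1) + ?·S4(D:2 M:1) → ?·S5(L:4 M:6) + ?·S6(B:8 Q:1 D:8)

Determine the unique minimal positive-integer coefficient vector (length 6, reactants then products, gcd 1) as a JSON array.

Coefficients: [2, 4, 1, 1, 3, 6]

L: 2·6+4·0+1·0+1·0 = 12 | 3·4+6·0 = 12
B: 2·4+4·8+1·8+1·0 = 48 | 3·0+6·8 = 48
Q: 2·0+4·0+1·6+1·0 = 6 | 3·0+6·1 = 6
D: 2·6+4·8+1·2+1·2 = 48 | 3·0+6·8 = 48
M: 2·0+4·4+1·1+1·1 = 18 | 3·6+6·0 = 18
gcd(2,4,1,1,3,6) = 1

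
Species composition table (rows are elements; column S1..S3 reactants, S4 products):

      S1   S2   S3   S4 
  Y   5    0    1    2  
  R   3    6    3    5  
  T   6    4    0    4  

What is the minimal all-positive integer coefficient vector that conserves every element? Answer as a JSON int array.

Coefficients: [2, 3, 2, 6]

Y: 2·5+3·0+2·1 = 12 | 6·2 = 12
R: 2·3+3·6+2·3 = 30 | 6·5 = 30
T: 2·6+3·4+2·0 = 24 | 6·4 = 24
gcd(2,3,2,6) = 1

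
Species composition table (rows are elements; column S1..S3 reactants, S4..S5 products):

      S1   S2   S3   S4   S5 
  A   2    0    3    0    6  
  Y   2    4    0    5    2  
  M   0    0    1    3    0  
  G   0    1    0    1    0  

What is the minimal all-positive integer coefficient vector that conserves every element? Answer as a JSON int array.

Coefficients: [6, 2, 6, 2, 5]

A: 6·2+2·0+6·3 = 30 | 2·0+5·6 = 30
Y: 6·2+2·4+6·0 = 20 | 2·5+5·2 = 20
M: 6·0+2·0+6·1 = 6 | 2·3+5·0 = 6
G: 6·0+2·1+6·0 = 2 | 2·1+5·0 = 2
gcd(6,2,6,2,5) = 1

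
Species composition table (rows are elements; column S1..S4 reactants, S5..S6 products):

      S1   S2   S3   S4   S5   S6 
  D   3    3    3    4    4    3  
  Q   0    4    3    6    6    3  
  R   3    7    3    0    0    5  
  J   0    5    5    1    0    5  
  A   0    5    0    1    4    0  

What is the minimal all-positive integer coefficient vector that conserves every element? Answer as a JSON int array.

Coefficients: [1, 3, 2, 5, 5, 6]

D: 1·3+3·3+2·3+5·4 = 38 | 5·4+6·3 = 38
Q: 1·0+3·4+2·3+5·6 = 48 | 5·6+6·3 = 48
R: 1·3+3·7+2·3+5·0 = 30 | 5·0+6·5 = 30
J: 1·0+3·5+2·5+5·1 = 30 | 5·0+6·5 = 30
A: 1·0+3·5+2·0+5·1 = 20 | 5·4+6·0 = 20
gcd(1,3,2,5,5,6) = 1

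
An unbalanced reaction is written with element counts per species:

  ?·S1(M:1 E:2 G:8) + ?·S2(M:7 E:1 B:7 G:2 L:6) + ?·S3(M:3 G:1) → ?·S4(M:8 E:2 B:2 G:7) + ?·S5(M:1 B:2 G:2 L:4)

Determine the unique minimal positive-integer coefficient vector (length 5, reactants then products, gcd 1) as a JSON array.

M: 3·1+2·7+6·3 = 35 | 4·8+3·1 = 35
E: 3·2+2·1+6·0 = 8 | 4·2+3·0 = 8
B: 3·0+2·7+6·0 = 14 | 4·2+3·2 = 14
G: 3·8+2·2+6·1 = 34 | 4·7+3·2 = 34
L: 3·0+2·6+6·0 = 12 | 4·0+3·4 = 12
gcd(3,2,6,4,3) = 1

Coefficients: [3, 2, 6, 4, 3]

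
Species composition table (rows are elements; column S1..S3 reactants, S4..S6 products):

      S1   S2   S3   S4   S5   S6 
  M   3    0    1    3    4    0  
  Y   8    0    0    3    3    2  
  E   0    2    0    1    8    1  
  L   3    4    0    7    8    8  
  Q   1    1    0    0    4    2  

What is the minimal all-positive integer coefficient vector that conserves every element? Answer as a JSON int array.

Coefficients: [1, 5, 4, 1, 1, 1]

M: 1·3+5·0+4·1 = 7 | 1·3+1·4+1·0 = 7
Y: 1·8+5·0+4·0 = 8 | 1·3+1·3+1·2 = 8
E: 1·0+5·2+4·0 = 10 | 1·1+1·8+1·1 = 10
L: 1·3+5·4+4·0 = 23 | 1·7+1·8+1·8 = 23
Q: 1·1+5·1+4·0 = 6 | 1·0+1·4+1·2 = 6
gcd(1,5,4,1,1,1) = 1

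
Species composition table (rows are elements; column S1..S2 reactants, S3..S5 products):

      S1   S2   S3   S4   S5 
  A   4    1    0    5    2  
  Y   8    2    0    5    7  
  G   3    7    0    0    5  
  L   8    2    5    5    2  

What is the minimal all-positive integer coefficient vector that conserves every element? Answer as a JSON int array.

A: 6·4+1·1 = 25 | 5·0+3·5+5·2 = 25
Y: 6·8+1·2 = 50 | 5·0+3·5+5·7 = 50
G: 6·3+1·7 = 25 | 5·0+3·0+5·5 = 25
L: 6·8+1·2 = 50 | 5·5+3·5+5·2 = 50
gcd(6,1,5,3,5) = 1

Coefficients: [6, 1, 5, 3, 5]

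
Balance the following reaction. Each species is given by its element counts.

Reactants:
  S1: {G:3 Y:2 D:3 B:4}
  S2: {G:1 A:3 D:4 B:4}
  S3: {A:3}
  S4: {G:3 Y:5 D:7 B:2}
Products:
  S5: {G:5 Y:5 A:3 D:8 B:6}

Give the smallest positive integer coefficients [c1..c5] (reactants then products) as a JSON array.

Coefficients: [5, 1, 4, 3, 5]

G: 5·3+1·1+4·0+3·3 = 25 | 5·5 = 25
Y: 5·2+1·0+4·0+3·5 = 25 | 5·5 = 25
A: 5·0+1·3+4·3+3·0 = 15 | 5·3 = 15
D: 5·3+1·4+4·0+3·7 = 40 | 5·8 = 40
B: 5·4+1·4+4·0+3·2 = 30 | 5·6 = 30
gcd(5,1,4,3,5) = 1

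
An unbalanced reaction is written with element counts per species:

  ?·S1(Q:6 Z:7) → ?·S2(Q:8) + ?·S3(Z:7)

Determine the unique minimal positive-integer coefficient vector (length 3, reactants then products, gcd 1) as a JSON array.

Coefficients: [4, 3, 4]

Q: 4·6 = 24 | 3·8+4·0 = 24
Z: 4·7 = 28 | 3·0+4·7 = 28
gcd(4,3,4) = 1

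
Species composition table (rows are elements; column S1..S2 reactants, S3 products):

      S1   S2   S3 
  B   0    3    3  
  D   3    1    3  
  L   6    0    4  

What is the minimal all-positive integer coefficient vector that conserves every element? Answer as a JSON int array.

Coefficients: [2, 3, 3]

B: 2·0+3·3 = 9 | 3·3 = 9
D: 2·3+3·1 = 9 | 3·3 = 9
L: 2·6+3·0 = 12 | 3·4 = 12
gcd(2,3,3) = 1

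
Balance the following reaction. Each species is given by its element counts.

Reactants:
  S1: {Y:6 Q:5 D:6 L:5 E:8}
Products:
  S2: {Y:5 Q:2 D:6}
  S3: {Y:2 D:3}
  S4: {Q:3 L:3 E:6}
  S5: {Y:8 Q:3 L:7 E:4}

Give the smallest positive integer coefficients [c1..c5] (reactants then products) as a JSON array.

Coefficients: [5, 2, 6, 6, 1]

Y: 5·6 = 30 | 2·5+6·2+6·0+1·8 = 30
Q: 5·5 = 25 | 2·2+6·0+6·3+1·3 = 25
D: 5·6 = 30 | 2·6+6·3+6·0+1·0 = 30
L: 5·5 = 25 | 2·0+6·0+6·3+1·7 = 25
E: 5·8 = 40 | 2·0+6·0+6·6+1·4 = 40
gcd(5,2,6,6,1) = 1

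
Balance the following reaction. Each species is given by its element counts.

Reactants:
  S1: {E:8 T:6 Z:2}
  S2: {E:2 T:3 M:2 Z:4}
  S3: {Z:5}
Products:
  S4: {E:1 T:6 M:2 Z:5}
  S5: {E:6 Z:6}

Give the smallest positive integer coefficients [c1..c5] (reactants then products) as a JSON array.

Coefficients: [3, 6, 6, 6, 5]

E: 3·8+6·2+6·0 = 36 | 6·1+5·6 = 36
T: 3·6+6·3+6·0 = 36 | 6·6+5·0 = 36
M: 3·0+6·2+6·0 = 12 | 6·2+5·0 = 12
Z: 3·2+6·4+6·5 = 60 | 6·5+5·6 = 60
gcd(3,6,6,6,5) = 1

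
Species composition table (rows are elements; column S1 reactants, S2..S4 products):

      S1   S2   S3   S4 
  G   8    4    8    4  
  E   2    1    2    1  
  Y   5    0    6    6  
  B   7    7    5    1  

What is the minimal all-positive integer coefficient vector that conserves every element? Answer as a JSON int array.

G: 6·8 = 48 | 3·4+4·8+1·4 = 48
E: 6·2 = 12 | 3·1+4·2+1·1 = 12
Y: 6·5 = 30 | 3·0+4·6+1·6 = 30
B: 6·7 = 42 | 3·7+4·5+1·1 = 42
gcd(6,3,4,1) = 1

Coefficients: [6, 3, 4, 1]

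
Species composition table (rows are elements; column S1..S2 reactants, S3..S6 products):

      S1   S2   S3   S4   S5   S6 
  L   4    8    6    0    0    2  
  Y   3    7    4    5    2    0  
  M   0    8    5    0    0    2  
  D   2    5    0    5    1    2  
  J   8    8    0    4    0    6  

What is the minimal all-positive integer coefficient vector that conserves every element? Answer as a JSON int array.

Coefficients: [1, 4, 4, 1, 5, 6]

L: 1·4+4·8 = 36 | 4·6+1·0+5·0+6·2 = 36
Y: 1·3+4·7 = 31 | 4·4+1·5+5·2+6·0 = 31
M: 1·0+4·8 = 32 | 4·5+1·0+5·0+6·2 = 32
D: 1·2+4·5 = 22 | 4·0+1·5+5·1+6·2 = 22
J: 1·8+4·8 = 40 | 4·0+1·4+5·0+6·6 = 40
gcd(1,4,4,1,5,6) = 1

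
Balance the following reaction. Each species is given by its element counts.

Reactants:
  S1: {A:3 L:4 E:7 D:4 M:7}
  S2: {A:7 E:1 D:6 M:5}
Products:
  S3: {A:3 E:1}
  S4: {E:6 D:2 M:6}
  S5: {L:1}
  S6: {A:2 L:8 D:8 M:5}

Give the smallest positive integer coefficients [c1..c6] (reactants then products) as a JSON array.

Coefficients: [5, 1, 6, 5, 4, 2]

A: 5·3+1·7 = 22 | 6·3+5·0+4·0+2·2 = 22
L: 5·4+1·0 = 20 | 6·0+5·0+4·1+2·8 = 20
E: 5·7+1·1 = 36 | 6·1+5·6+4·0+2·0 = 36
D: 5·4+1·6 = 26 | 6·0+5·2+4·0+2·8 = 26
M: 5·7+1·5 = 40 | 6·0+5·6+4·0+2·5 = 40
gcd(5,1,6,5,4,2) = 1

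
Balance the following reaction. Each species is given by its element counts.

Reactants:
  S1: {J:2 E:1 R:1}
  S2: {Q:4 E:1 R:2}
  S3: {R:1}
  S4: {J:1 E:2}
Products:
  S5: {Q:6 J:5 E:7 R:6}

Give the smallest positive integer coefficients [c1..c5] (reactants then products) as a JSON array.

Q: 3·0+3·4+3·0+4·0 = 12 | 2·6 = 12
J: 3·2+3·0+3·0+4·1 = 10 | 2·5 = 10
E: 3·1+3·1+3·0+4·2 = 14 | 2·7 = 14
R: 3·1+3·2+3·1+4·0 = 12 | 2·6 = 12
gcd(3,3,3,4,2) = 1

Coefficients: [3, 3, 3, 4, 2]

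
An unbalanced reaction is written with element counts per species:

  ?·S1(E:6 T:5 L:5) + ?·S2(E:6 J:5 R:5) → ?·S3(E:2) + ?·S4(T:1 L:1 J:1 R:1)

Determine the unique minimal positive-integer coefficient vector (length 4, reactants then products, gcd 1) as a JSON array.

Coefficients: [1, 1, 6, 5]

E: 1·6+1·6 = 12 | 6·2+5·0 = 12
T: 1·5+1·0 = 5 | 6·0+5·1 = 5
L: 1·5+1·0 = 5 | 6·0+5·1 = 5
J: 1·0+1·5 = 5 | 6·0+5·1 = 5
R: 1·0+1·5 = 5 | 6·0+5·1 = 5
gcd(1,1,6,5) = 1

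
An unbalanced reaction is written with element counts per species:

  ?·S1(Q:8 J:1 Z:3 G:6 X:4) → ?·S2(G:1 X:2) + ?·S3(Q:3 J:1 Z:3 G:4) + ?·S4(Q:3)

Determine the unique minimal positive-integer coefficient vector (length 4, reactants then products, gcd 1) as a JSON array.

Coefficients: [3, 6, 3, 5]

Q: 3·8 = 24 | 6·0+3·3+5·3 = 24
J: 3·1 = 3 | 6·0+3·1+5·0 = 3
Z: 3·3 = 9 | 6·0+3·3+5·0 = 9
G: 3·6 = 18 | 6·1+3·4+5·0 = 18
X: 3·4 = 12 | 6·2+3·0+5·0 = 12
gcd(3,6,3,5) = 1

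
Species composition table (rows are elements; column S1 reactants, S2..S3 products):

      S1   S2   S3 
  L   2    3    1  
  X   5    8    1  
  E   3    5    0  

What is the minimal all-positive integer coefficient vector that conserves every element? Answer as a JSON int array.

L: 5·2 = 10 | 3·3+1·1 = 10
X: 5·5 = 25 | 3·8+1·1 = 25
E: 5·3 = 15 | 3·5+1·0 = 15
gcd(5,3,1) = 1

Coefficients: [5, 3, 1]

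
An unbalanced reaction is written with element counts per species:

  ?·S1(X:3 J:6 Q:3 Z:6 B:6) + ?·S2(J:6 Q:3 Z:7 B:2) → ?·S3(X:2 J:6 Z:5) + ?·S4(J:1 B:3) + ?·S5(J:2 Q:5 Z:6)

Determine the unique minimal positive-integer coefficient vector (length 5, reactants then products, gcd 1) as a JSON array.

X: 2·3+3·0 = 6 | 3·2+6·0+3·0 = 6
J: 2·6+3·6 = 30 | 3·6+6·1+3·2 = 30
Q: 2·3+3·3 = 15 | 3·0+6·0+3·5 = 15
Z: 2·6+3·7 = 33 | 3·5+6·0+3·6 = 33
B: 2·6+3·2 = 18 | 3·0+6·3+3·0 = 18
gcd(2,3,3,6,3) = 1

Coefficients: [2, 3, 3, 6, 3]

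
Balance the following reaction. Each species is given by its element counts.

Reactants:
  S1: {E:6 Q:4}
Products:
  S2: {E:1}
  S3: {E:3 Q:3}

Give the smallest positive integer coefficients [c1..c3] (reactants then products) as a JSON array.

E: 3·6 = 18 | 6·1+4·3 = 18
Q: 3·4 = 12 | 6·0+4·3 = 12
gcd(3,6,4) = 1

Coefficients: [3, 6, 4]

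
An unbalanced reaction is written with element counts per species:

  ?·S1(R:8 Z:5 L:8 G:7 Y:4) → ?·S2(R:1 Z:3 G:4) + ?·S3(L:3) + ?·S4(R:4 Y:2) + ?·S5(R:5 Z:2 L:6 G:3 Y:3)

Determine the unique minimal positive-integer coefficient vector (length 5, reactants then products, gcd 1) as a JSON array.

Coefficients: [6, 6, 4, 3, 6]

R: 6·8 = 48 | 6·1+4·0+3·4+6·5 = 48
Z: 6·5 = 30 | 6·3+4·0+3·0+6·2 = 30
L: 6·8 = 48 | 6·0+4·3+3·0+6·6 = 48
G: 6·7 = 42 | 6·4+4·0+3·0+6·3 = 42
Y: 6·4 = 24 | 6·0+4·0+3·2+6·3 = 24
gcd(6,6,4,3,6) = 1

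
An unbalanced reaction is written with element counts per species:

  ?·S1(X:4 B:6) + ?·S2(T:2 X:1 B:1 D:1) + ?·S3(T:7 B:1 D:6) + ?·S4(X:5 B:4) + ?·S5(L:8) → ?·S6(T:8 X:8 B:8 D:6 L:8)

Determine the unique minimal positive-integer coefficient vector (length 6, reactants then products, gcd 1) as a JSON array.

T: 1·0+6·2+4·7+6·0+5·0 = 40 | 5·8 = 40
X: 1·4+6·1+4·0+6·5+5·0 = 40 | 5·8 = 40
B: 1·6+6·1+4·1+6·4+5·0 = 40 | 5·8 = 40
D: 1·0+6·1+4·6+6·0+5·0 = 30 | 5·6 = 30
L: 1·0+6·0+4·0+6·0+5·8 = 40 | 5·8 = 40
gcd(1,6,4,6,5,5) = 1

Coefficients: [1, 6, 4, 6, 5, 5]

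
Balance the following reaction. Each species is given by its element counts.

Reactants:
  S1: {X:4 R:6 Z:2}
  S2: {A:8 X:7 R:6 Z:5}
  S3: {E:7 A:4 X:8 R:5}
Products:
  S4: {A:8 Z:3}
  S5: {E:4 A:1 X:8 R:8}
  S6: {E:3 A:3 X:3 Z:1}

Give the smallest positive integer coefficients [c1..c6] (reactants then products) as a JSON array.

Coefficients: [1, 2, 6, 2, 6, 6]

E: 1·0+2·0+6·7 = 42 | 2·0+6·4+6·3 = 42
A: 1·0+2·8+6·4 = 40 | 2·8+6·1+6·3 = 40
X: 1·4+2·7+6·8 = 66 | 2·0+6·8+6·3 = 66
R: 1·6+2·6+6·5 = 48 | 2·0+6·8+6·0 = 48
Z: 1·2+2·5+6·0 = 12 | 2·3+6·0+6·1 = 12
gcd(1,2,6,2,6,6) = 1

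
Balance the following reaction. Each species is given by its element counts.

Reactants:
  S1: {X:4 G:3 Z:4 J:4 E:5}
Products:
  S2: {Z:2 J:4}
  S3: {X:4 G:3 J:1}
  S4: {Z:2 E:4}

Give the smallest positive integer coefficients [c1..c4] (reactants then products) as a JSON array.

X: 4·4 = 16 | 3·0+4·4+5·0 = 16
G: 4·3 = 12 | 3·0+4·3+5·0 = 12
Z: 4·4 = 16 | 3·2+4·0+5·2 = 16
J: 4·4 = 16 | 3·4+4·1+5·0 = 16
E: 4·5 = 20 | 3·0+4·0+5·4 = 20
gcd(4,3,4,5) = 1

Coefficients: [4, 3, 4, 5]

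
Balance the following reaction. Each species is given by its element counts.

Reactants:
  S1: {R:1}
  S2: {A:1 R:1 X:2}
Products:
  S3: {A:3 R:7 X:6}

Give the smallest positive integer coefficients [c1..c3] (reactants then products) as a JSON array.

A: 4·0+3·1 = 3 | 1·3 = 3
R: 4·1+3·1 = 7 | 1·7 = 7
X: 4·0+3·2 = 6 | 1·6 = 6
gcd(4,3,1) = 1

Coefficients: [4, 3, 1]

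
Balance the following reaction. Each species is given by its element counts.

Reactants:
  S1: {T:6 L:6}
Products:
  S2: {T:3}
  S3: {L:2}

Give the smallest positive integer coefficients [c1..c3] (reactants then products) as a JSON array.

T: 1·6 = 6 | 2·3+3·0 = 6
L: 1·6 = 6 | 2·0+3·2 = 6
gcd(1,2,3) = 1

Coefficients: [1, 2, 3]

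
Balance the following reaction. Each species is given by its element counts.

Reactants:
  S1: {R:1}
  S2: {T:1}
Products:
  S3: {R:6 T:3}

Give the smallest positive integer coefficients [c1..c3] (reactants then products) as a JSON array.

R: 6·1+3·0 = 6 | 1·6 = 6
T: 6·0+3·1 = 3 | 1·3 = 3
gcd(6,3,1) = 1

Coefficients: [6, 3, 1]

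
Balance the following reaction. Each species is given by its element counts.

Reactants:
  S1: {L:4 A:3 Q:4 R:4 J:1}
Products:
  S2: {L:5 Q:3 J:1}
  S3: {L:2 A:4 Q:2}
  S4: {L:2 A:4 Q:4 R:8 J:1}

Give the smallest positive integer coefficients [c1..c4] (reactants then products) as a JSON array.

L: 4·4 = 16 | 2·5+1·2+2·2 = 16
A: 4·3 = 12 | 2·0+1·4+2·4 = 12
Q: 4·4 = 16 | 2·3+1·2+2·4 = 16
R: 4·4 = 16 | 2·0+1·0+2·8 = 16
J: 4·1 = 4 | 2·1+1·0+2·1 = 4
gcd(4,2,1,2) = 1

Coefficients: [4, 2, 1, 2]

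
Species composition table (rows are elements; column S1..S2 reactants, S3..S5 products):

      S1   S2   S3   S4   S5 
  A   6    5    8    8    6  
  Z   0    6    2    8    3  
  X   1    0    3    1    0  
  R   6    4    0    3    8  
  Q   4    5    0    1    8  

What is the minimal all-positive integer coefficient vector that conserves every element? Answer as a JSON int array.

Coefficients: [5, 6, 1, 2, 6]

A: 5·6+6·5 = 60 | 1·8+2·8+6·6 = 60
Z: 5·0+6·6 = 36 | 1·2+2·8+6·3 = 36
X: 5·1+6·0 = 5 | 1·3+2·1+6·0 = 5
R: 5·6+6·4 = 54 | 1·0+2·3+6·8 = 54
Q: 5·4+6·5 = 50 | 1·0+2·1+6·8 = 50
gcd(5,6,1,2,6) = 1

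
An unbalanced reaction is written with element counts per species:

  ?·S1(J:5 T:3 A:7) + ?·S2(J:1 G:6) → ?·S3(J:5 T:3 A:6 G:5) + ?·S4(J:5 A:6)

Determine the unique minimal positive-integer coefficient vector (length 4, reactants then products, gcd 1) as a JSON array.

J: 6·5+5·1 = 35 | 6·5+1·5 = 35
T: 6·3+5·0 = 18 | 6·3+1·0 = 18
A: 6·7+5·0 = 42 | 6·6+1·6 = 42
G: 6·0+5·6 = 30 | 6·5+1·0 = 30
gcd(6,5,6,1) = 1

Coefficients: [6, 5, 6, 1]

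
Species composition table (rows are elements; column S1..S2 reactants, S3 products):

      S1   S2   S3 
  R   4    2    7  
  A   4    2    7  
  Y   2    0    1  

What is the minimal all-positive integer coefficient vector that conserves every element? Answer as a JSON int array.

R: 1·4+5·2 = 14 | 2·7 = 14
A: 1·4+5·2 = 14 | 2·7 = 14
Y: 1·2+5·0 = 2 | 2·1 = 2
gcd(1,5,2) = 1

Coefficients: [1, 5, 2]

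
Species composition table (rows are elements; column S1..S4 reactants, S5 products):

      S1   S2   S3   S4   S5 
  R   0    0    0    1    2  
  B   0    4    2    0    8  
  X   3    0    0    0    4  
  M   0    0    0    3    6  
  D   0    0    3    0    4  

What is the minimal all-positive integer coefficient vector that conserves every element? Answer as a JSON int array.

Coefficients: [4, 4, 4, 6, 3]

R: 4·0+4·0+4·0+6·1 = 6 | 3·2 = 6
B: 4·0+4·4+4·2+6·0 = 24 | 3·8 = 24
X: 4·3+4·0+4·0+6·0 = 12 | 3·4 = 12
M: 4·0+4·0+4·0+6·3 = 18 | 3·6 = 18
D: 4·0+4·0+4·3+6·0 = 12 | 3·4 = 12
gcd(4,4,4,6,3) = 1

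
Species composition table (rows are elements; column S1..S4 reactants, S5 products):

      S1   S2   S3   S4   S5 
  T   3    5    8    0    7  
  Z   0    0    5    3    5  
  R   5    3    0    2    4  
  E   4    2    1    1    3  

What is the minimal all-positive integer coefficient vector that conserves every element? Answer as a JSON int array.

Coefficients: [1, 3, 3, 5, 6]

T: 1·3+3·5+3·8+5·0 = 42 | 6·7 = 42
Z: 1·0+3·0+3·5+5·3 = 30 | 6·5 = 30
R: 1·5+3·3+3·0+5·2 = 24 | 6·4 = 24
E: 1·4+3·2+3·1+5·1 = 18 | 6·3 = 18
gcd(1,3,3,5,6) = 1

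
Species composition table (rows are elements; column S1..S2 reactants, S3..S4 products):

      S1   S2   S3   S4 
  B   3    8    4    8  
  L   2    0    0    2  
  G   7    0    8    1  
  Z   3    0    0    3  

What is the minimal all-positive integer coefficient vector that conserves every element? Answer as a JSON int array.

B: 4·3+4·8 = 44 | 3·4+4·8 = 44
L: 4·2+4·0 = 8 | 3·0+4·2 = 8
G: 4·7+4·0 = 28 | 3·8+4·1 = 28
Z: 4·3+4·0 = 12 | 3·0+4·3 = 12
gcd(4,4,3,4) = 1

Coefficients: [4, 4, 3, 4]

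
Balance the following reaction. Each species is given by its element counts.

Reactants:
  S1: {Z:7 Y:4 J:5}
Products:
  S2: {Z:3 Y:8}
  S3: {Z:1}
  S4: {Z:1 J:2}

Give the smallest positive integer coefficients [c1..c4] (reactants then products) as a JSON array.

Z: 2·7 = 14 | 1·3+6·1+5·1 = 14
Y: 2·4 = 8 | 1·8+6·0+5·0 = 8
J: 2·5 = 10 | 1·0+6·0+5·2 = 10
gcd(2,1,6,5) = 1

Coefficients: [2, 1, 6, 5]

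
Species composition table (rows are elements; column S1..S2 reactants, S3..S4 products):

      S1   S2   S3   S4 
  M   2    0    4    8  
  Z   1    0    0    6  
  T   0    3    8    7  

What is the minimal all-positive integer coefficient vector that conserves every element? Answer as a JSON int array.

M: 6·2+5·0 = 12 | 1·4+1·8 = 12
Z: 6·1+5·0 = 6 | 1·0+1·6 = 6
T: 6·0+5·3 = 15 | 1·8+1·7 = 15
gcd(6,5,1,1) = 1

Coefficients: [6, 5, 1, 1]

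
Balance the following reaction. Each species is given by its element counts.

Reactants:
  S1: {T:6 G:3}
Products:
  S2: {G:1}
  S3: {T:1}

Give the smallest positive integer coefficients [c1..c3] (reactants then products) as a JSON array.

T: 1·6 = 6 | 3·0+6·1 = 6
G: 1·3 = 3 | 3·1+6·0 = 3
gcd(1,3,6) = 1

Coefficients: [1, 3, 6]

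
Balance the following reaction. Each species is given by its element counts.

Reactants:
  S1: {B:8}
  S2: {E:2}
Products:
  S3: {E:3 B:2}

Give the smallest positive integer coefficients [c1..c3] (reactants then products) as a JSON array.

E: 1·0+6·2 = 12 | 4·3 = 12
B: 1·8+6·0 = 8 | 4·2 = 8
gcd(1,6,4) = 1

Coefficients: [1, 6, 4]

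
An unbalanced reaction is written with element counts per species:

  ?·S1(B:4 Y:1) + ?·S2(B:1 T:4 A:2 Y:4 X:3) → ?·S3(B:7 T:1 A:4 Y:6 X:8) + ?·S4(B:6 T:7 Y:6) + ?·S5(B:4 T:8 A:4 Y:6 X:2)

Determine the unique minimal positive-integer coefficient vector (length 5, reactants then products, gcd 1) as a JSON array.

Coefficients: [6, 6, 2, 2, 1]

B: 6·4+6·1 = 30 | 2·7+2·6+1·4 = 30
T: 6·0+6·4 = 24 | 2·1+2·7+1·8 = 24
A: 6·0+6·2 = 12 | 2·4+2·0+1·4 = 12
Y: 6·1+6·4 = 30 | 2·6+2·6+1·6 = 30
X: 6·0+6·3 = 18 | 2·8+2·0+1·2 = 18
gcd(6,6,2,2,1) = 1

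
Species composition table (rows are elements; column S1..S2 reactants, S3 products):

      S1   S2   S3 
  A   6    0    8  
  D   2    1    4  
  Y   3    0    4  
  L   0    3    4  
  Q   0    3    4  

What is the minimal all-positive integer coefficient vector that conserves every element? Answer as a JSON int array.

A: 4·6+4·0 = 24 | 3·8 = 24
D: 4·2+4·1 = 12 | 3·4 = 12
Y: 4·3+4·0 = 12 | 3·4 = 12
L: 4·0+4·3 = 12 | 3·4 = 12
Q: 4·0+4·3 = 12 | 3·4 = 12
gcd(4,4,3) = 1

Coefficients: [4, 4, 3]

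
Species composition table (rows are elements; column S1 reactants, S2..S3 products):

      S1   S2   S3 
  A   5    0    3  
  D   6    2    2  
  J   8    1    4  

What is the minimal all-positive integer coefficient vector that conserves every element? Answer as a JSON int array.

Coefficients: [3, 4, 5]

A: 3·5 = 15 | 4·0+5·3 = 15
D: 3·6 = 18 | 4·2+5·2 = 18
J: 3·8 = 24 | 4·1+5·4 = 24
gcd(3,4,5) = 1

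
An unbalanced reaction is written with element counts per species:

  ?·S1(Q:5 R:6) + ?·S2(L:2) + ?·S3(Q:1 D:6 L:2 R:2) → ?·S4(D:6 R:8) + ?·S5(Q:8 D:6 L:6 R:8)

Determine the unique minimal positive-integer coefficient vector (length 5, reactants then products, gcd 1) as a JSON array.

Q: 4·5+5·0+4·1 = 24 | 1·0+3·8 = 24
D: 4·0+5·0+4·6 = 24 | 1·6+3·6 = 24
L: 4·0+5·2+4·2 = 18 | 1·0+3·6 = 18
R: 4·6+5·0+4·2 = 32 | 1·8+3·8 = 32
gcd(4,5,4,1,3) = 1

Coefficients: [4, 5, 4, 1, 3]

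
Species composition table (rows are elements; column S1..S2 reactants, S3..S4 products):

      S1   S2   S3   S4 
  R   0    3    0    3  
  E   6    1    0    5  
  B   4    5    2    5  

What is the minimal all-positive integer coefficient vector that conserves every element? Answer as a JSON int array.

R: 2·0+3·3 = 9 | 4·0+3·3 = 9
E: 2·6+3·1 = 15 | 4·0+3·5 = 15
B: 2·4+3·5 = 23 | 4·2+3·5 = 23
gcd(2,3,4,3) = 1

Coefficients: [2, 3, 4, 3]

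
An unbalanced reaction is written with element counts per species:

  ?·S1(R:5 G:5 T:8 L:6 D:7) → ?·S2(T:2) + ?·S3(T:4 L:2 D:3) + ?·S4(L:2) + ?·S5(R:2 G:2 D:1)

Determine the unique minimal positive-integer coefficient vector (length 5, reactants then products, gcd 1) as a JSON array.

Coefficients: [2, 2, 3, 3, 5]

R: 2·5 = 10 | 2·0+3·0+3·0+5·2 = 10
G: 2·5 = 10 | 2·0+3·0+3·0+5·2 = 10
T: 2·8 = 16 | 2·2+3·4+3·0+5·0 = 16
L: 2·6 = 12 | 2·0+3·2+3·2+5·0 = 12
D: 2·7 = 14 | 2·0+3·3+3·0+5·1 = 14
gcd(2,2,3,3,5) = 1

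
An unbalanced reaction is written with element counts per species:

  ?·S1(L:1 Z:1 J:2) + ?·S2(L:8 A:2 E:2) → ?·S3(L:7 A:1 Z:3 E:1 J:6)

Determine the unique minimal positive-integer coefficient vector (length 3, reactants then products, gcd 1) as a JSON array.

Coefficients: [6, 1, 2]

L: 6·1+1·8 = 14 | 2·7 = 14
A: 6·0+1·2 = 2 | 2·1 = 2
Z: 6·1+1·0 = 6 | 2·3 = 6
E: 6·0+1·2 = 2 | 2·1 = 2
J: 6·2+1·0 = 12 | 2·6 = 12
gcd(6,1,2) = 1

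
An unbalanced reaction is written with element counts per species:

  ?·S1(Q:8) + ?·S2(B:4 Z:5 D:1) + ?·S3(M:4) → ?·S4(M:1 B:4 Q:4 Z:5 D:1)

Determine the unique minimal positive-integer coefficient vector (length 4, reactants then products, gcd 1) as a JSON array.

M: 2·0+4·0+1·4 = 4 | 4·1 = 4
B: 2·0+4·4+1·0 = 16 | 4·4 = 16
Q: 2·8+4·0+1·0 = 16 | 4·4 = 16
Z: 2·0+4·5+1·0 = 20 | 4·5 = 20
D: 2·0+4·1+1·0 = 4 | 4·1 = 4
gcd(2,4,1,4) = 1

Coefficients: [2, 4, 1, 4]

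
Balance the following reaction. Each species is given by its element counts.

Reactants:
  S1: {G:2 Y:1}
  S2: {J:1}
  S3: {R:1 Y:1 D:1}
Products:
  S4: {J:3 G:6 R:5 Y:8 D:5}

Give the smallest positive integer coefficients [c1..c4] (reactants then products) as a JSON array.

J: 3·0+3·1+5·0 = 3 | 1·3 = 3
G: 3·2+3·0+5·0 = 6 | 1·6 = 6
R: 3·0+3·0+5·1 = 5 | 1·5 = 5
Y: 3·1+3·0+5·1 = 8 | 1·8 = 8
D: 3·0+3·0+5·1 = 5 | 1·5 = 5
gcd(3,3,5,1) = 1

Coefficients: [3, 3, 5, 1]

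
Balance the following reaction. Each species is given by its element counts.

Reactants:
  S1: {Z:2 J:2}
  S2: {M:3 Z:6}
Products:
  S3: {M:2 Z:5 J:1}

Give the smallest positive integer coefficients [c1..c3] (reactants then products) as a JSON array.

M: 3·0+4·3 = 12 | 6·2 = 12
Z: 3·2+4·6 = 30 | 6·5 = 30
J: 3·2+4·0 = 6 | 6·1 = 6
gcd(3,4,6) = 1

Coefficients: [3, 4, 6]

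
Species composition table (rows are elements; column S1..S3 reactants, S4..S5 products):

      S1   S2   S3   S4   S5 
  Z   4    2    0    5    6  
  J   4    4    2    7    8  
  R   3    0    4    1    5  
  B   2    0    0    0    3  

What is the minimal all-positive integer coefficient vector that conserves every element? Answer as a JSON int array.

Z: 6·4+5·2+1·0 = 34 | 2·5+4·6 = 34
J: 6·4+5·4+1·2 = 46 | 2·7+4·8 = 46
R: 6·3+5·0+1·4 = 22 | 2·1+4·5 = 22
B: 6·2+5·0+1·0 = 12 | 2·0+4·3 = 12
gcd(6,5,1,2,4) = 1

Coefficients: [6, 5, 1, 2, 4]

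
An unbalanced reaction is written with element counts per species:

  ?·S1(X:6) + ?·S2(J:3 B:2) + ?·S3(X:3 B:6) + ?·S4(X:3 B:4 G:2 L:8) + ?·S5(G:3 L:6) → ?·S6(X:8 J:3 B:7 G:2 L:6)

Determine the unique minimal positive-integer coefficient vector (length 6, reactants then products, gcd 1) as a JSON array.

Coefficients: [5, 6, 3, 3, 2, 6]

X: 5·6+6·0+3·3+3·3+2·0 = 48 | 6·8 = 48
J: 5·0+6·3+3·0+3·0+2·0 = 18 | 6·3 = 18
B: 5·0+6·2+3·6+3·4+2·0 = 42 | 6·7 = 42
G: 5·0+6·0+3·0+3·2+2·3 = 12 | 6·2 = 12
L: 5·0+6·0+3·0+3·8+2·6 = 36 | 6·6 = 36
gcd(5,6,3,3,2,6) = 1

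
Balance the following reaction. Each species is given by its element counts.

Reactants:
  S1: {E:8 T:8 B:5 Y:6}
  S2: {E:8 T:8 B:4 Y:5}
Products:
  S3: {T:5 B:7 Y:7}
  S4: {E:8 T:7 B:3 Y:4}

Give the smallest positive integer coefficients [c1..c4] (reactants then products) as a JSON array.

E: 2·8+3·8 = 40 | 1·0+5·8 = 40
T: 2·8+3·8 = 40 | 1·5+5·7 = 40
B: 2·5+3·4 = 22 | 1·7+5·3 = 22
Y: 2·6+3·5 = 27 | 1·7+5·4 = 27
gcd(2,3,1,5) = 1

Coefficients: [2, 3, 1, 5]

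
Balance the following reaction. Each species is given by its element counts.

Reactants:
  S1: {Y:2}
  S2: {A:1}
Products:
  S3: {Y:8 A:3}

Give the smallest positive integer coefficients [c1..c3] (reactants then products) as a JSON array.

Coefficients: [4, 3, 1]

Y: 4·2+3·0 = 8 | 1·8 = 8
A: 4·0+3·1 = 3 | 1·3 = 3
gcd(4,3,1) = 1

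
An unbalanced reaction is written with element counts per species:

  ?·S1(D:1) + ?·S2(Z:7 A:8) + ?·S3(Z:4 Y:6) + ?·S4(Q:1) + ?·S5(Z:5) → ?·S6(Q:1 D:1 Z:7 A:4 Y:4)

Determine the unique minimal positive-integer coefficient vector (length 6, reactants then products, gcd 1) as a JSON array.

Q: 6·0+3·0+4·0+6·1+1·0 = 6 | 6·1 = 6
D: 6·1+3·0+4·0+6·0+1·0 = 6 | 6·1 = 6
Z: 6·0+3·7+4·4+6·0+1·5 = 42 | 6·7 = 42
A: 6·0+3·8+4·0+6·0+1·0 = 24 | 6·4 = 24
Y: 6·0+3·0+4·6+6·0+1·0 = 24 | 6·4 = 24
gcd(6,3,4,6,1,6) = 1

Coefficients: [6, 3, 4, 6, 1, 6]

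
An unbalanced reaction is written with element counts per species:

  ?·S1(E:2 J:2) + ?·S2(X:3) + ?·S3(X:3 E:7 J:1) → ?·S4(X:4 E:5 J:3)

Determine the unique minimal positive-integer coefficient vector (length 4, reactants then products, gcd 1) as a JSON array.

X: 4·0+3·3+1·3 = 12 | 3·4 = 12
E: 4·2+3·0+1·7 = 15 | 3·5 = 15
J: 4·2+3·0+1·1 = 9 | 3·3 = 9
gcd(4,3,1,3) = 1

Coefficients: [4, 3, 1, 3]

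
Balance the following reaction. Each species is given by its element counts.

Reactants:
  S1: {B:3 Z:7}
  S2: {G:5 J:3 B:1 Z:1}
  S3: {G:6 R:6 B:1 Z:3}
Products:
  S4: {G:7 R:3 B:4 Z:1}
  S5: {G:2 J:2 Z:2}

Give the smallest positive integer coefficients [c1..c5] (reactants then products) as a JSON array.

Coefficients: [1, 4, 1, 2, 6]

G: 1·0+4·5+1·6 = 26 | 2·7+6·2 = 26
J: 1·0+4·3+1·0 = 12 | 2·0+6·2 = 12
R: 1·0+4·0+1·6 = 6 | 2·3+6·0 = 6
B: 1·3+4·1+1·1 = 8 | 2·4+6·0 = 8
Z: 1·7+4·1+1·3 = 14 | 2·1+6·2 = 14
gcd(1,4,1,2,6) = 1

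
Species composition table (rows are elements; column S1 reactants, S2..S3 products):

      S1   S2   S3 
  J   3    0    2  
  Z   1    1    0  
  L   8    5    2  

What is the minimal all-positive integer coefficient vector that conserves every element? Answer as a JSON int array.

J: 2·3 = 6 | 2·0+3·2 = 6
Z: 2·1 = 2 | 2·1+3·0 = 2
L: 2·8 = 16 | 2·5+3·2 = 16
gcd(2,2,3) = 1

Coefficients: [2, 2, 3]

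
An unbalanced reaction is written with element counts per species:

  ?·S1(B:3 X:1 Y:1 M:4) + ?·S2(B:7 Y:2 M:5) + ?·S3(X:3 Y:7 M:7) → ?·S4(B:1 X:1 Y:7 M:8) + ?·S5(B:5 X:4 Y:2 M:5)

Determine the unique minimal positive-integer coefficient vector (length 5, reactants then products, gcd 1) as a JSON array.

B: 2·3+1·7+3·0 = 13 | 3·1+2·5 = 13
X: 2·1+1·0+3·3 = 11 | 3·1+2·4 = 11
Y: 2·1+1·2+3·7 = 25 | 3·7+2·2 = 25
M: 2·4+1·5+3·7 = 34 | 3·8+2·5 = 34
gcd(2,1,3,3,2) = 1

Coefficients: [2, 1, 3, 3, 2]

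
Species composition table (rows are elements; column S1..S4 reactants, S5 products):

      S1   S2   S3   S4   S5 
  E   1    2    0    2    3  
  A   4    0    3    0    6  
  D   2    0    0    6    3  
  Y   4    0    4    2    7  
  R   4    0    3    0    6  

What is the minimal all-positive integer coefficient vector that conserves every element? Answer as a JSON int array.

Coefficients: [6, 5, 4, 1, 6]

E: 6·1+5·2+4·0+1·2 = 18 | 6·3 = 18
A: 6·4+5·0+4·3+1·0 = 36 | 6·6 = 36
D: 6·2+5·0+4·0+1·6 = 18 | 6·3 = 18
Y: 6·4+5·0+4·4+1·2 = 42 | 6·7 = 42
R: 6·4+5·0+4·3+1·0 = 36 | 6·6 = 36
gcd(6,5,4,1,6) = 1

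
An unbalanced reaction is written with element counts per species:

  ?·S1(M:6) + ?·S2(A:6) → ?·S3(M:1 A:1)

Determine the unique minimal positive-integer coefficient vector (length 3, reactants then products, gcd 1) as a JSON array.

M: 1·6+1·0 = 6 | 6·1 = 6
A: 1·0+1·6 = 6 | 6·1 = 6
gcd(1,1,6) = 1

Coefficients: [1, 1, 6]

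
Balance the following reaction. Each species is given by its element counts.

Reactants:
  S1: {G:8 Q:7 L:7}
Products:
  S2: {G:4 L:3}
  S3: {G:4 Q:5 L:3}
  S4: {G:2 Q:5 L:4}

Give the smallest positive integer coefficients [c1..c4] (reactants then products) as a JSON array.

G: 5·8 = 40 | 4·4+5·4+2·2 = 40
Q: 5·7 = 35 | 4·0+5·5+2·5 = 35
L: 5·7 = 35 | 4·3+5·3+2·4 = 35
gcd(5,4,5,2) = 1

Coefficients: [5, 4, 5, 2]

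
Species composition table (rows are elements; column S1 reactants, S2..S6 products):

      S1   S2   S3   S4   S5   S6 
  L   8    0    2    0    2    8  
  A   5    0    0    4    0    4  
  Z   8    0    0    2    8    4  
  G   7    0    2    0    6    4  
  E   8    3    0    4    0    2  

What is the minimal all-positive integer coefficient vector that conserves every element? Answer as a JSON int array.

L: 4·8 = 32 | 6·0+2·2+2·0+2·2+3·8 = 32
A: 4·5 = 20 | 6·0+2·0+2·4+2·0+3·4 = 20
Z: 4·8 = 32 | 6·0+2·0+2·2+2·8+3·4 = 32
G: 4·7 = 28 | 6·0+2·2+2·0+2·6+3·4 = 28
E: 4·8 = 32 | 6·3+2·0+2·4+2·0+3·2 = 32
gcd(4,6,2,2,2,3) = 1

Coefficients: [4, 6, 2, 2, 2, 3]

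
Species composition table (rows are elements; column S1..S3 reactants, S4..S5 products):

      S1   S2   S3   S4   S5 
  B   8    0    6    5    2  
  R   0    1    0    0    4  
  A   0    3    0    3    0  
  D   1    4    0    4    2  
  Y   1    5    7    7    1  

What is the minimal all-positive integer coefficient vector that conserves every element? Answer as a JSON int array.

B: 2·8+4·0+1·6 = 22 | 4·5+1·2 = 22
R: 2·0+4·1+1·0 = 4 | 4·0+1·4 = 4
A: 2·0+4·3+1·0 = 12 | 4·3+1·0 = 12
D: 2·1+4·4+1·0 = 18 | 4·4+1·2 = 18
Y: 2·1+4·5+1·7 = 29 | 4·7+1·1 = 29
gcd(2,4,1,4,1) = 1

Coefficients: [2, 4, 1, 4, 1]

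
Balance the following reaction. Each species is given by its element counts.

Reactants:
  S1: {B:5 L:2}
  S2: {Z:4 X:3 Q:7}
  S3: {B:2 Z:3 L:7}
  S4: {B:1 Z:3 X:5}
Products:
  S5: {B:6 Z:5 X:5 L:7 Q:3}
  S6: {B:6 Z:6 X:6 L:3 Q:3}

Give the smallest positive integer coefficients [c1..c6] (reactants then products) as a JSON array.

Coefficients: [6, 3, 3, 6, 3, 4]

B: 6·5+3·0+3·2+6·1 = 42 | 3·6+4·6 = 42
Z: 6·0+3·4+3·3+6·3 = 39 | 3·5+4·6 = 39
X: 6·0+3·3+3·0+6·5 = 39 | 3·5+4·6 = 39
L: 6·2+3·0+3·7+6·0 = 33 | 3·7+4·3 = 33
Q: 6·0+3·7+3·0+6·0 = 21 | 3·3+4·3 = 21
gcd(6,3,3,6,3,4) = 1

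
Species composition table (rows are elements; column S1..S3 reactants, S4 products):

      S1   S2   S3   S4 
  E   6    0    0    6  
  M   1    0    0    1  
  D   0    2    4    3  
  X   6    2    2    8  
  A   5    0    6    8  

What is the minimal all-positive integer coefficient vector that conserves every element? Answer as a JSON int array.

Coefficients: [2, 1, 1, 2]

E: 2·6+1·0+1·0 = 12 | 2·6 = 12
M: 2·1+1·0+1·0 = 2 | 2·1 = 2
D: 2·0+1·2+1·4 = 6 | 2·3 = 6
X: 2·6+1·2+1·2 = 16 | 2·8 = 16
A: 2·5+1·0+1·6 = 16 | 2·8 = 16
gcd(2,1,1,2) = 1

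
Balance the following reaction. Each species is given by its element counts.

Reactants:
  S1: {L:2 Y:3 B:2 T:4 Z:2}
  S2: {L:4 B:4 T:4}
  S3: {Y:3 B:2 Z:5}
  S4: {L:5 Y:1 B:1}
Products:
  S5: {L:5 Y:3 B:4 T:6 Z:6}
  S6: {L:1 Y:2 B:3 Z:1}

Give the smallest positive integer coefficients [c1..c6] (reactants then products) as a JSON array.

Coefficients: [2, 4, 5, 1, 4, 5]

L: 2·2+4·4+5·0+1·5 = 25 | 4·5+5·1 = 25
Y: 2·3+4·0+5·3+1·1 = 22 | 4·3+5·2 = 22
B: 2·2+4·4+5·2+1·1 = 31 | 4·4+5·3 = 31
T: 2·4+4·4+5·0+1·0 = 24 | 4·6+5·0 = 24
Z: 2·2+4·0+5·5+1·0 = 29 | 4·6+5·1 = 29
gcd(2,4,5,1,4,5) = 1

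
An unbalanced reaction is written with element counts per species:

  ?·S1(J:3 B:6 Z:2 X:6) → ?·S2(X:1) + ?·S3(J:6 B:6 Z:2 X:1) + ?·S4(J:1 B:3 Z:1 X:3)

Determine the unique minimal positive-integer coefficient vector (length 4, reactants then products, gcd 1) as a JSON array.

J: 4·3 = 12 | 5·0+1·6+6·1 = 12
B: 4·6 = 24 | 5·0+1·6+6·3 = 24
Z: 4·2 = 8 | 5·0+1·2+6·1 = 8
X: 4·6 = 24 | 5·1+1·1+6·3 = 24
gcd(4,5,1,6) = 1

Coefficients: [4, 5, 1, 6]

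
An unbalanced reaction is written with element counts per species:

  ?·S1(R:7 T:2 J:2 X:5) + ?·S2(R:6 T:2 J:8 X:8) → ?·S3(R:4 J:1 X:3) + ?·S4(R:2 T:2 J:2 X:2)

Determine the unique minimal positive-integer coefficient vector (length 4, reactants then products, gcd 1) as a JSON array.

Coefficients: [4, 1, 6, 5]

R: 4·7+1·6 = 34 | 6·4+5·2 = 34
T: 4·2+1·2 = 10 | 6·0+5·2 = 10
J: 4·2+1·8 = 16 | 6·1+5·2 = 16
X: 4·5+1·8 = 28 | 6·3+5·2 = 28
gcd(4,1,6,5) = 1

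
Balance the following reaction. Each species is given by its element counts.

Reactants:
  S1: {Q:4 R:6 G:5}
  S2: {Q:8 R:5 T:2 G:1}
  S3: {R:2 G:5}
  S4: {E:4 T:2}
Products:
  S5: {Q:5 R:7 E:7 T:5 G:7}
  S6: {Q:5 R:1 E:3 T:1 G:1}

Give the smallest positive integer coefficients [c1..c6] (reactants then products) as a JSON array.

Coefficients: [1, 2, 3, 6, 3, 1]

Q: 1·4+2·8+3·0+6·0 = 20 | 3·5+1·5 = 20
R: 1·6+2·5+3·2+6·0 = 22 | 3·7+1·1 = 22
E: 1·0+2·0+3·0+6·4 = 24 | 3·7+1·3 = 24
T: 1·0+2·2+3·0+6·2 = 16 | 3·5+1·1 = 16
G: 1·5+2·1+3·5+6·0 = 22 | 3·7+1·1 = 22
gcd(1,2,3,6,3,1) = 1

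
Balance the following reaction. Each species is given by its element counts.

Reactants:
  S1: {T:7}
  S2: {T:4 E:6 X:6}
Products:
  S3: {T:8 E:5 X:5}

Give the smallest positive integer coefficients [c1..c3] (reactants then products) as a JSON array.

T: 4·7+5·4 = 48 | 6·8 = 48
E: 4·0+5·6 = 30 | 6·5 = 30
X: 4·0+5·6 = 30 | 6·5 = 30
gcd(4,5,6) = 1

Coefficients: [4, 5, 6]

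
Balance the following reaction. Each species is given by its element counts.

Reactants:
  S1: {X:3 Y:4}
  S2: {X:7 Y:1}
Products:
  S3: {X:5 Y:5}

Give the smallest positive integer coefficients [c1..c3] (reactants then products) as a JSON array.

Coefficients: [6, 1, 5]

X: 6·3+1·7 = 25 | 5·5 = 25
Y: 6·4+1·1 = 25 | 5·5 = 25
gcd(6,1,5) = 1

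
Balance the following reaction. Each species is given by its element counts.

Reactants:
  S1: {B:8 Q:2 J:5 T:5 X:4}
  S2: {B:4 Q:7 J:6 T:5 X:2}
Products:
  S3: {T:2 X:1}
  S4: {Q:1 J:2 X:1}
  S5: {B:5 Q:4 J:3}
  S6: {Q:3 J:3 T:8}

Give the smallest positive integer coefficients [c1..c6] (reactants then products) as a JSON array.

Coefficients: [1, 3, 6, 4, 4, 1]

B: 1·8+3·4 = 20 | 6·0+4·0+4·5+1·0 = 20
Q: 1·2+3·7 = 23 | 6·0+4·1+4·4+1·3 = 23
J: 1·5+3·6 = 23 | 6·0+4·2+4·3+1·3 = 23
T: 1·5+3·5 = 20 | 6·2+4·0+4·0+1·8 = 20
X: 1·4+3·2 = 10 | 6·1+4·1+4·0+1·0 = 10
gcd(1,3,6,4,4,1) = 1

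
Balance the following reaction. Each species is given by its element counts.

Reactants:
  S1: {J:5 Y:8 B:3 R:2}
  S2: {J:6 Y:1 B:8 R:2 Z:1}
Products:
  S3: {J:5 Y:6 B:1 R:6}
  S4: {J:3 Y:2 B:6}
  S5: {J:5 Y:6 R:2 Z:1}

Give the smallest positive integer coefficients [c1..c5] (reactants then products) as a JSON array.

Coefficients: [3, 2, 1, 4, 2]

J: 3·5+2·6 = 27 | 1·5+4·3+2·5 = 27
Y: 3·8+2·1 = 26 | 1·6+4·2+2·6 = 26
B: 3·3+2·8 = 25 | 1·1+4·6+2·0 = 25
R: 3·2+2·2 = 10 | 1·6+4·0+2·2 = 10
Z: 3·0+2·1 = 2 | 1·0+4·0+2·1 = 2
gcd(3,2,1,4,2) = 1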